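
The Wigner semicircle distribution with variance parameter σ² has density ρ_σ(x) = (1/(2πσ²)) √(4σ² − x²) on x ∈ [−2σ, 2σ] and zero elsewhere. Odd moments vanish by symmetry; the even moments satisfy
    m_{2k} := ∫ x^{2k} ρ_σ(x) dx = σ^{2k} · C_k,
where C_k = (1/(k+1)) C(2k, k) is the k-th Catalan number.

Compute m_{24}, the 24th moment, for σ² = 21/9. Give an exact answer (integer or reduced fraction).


By the scaled semicircle moment identity, m_{2k} = σ^{2k} · C_k with k = 12.
C_12 = (1/(k+1)) · C(2k, k) = (1/13) · C(24, 12) = (1/13) · 2704156 = 208012.
σ^{2k} = (σ²)^k = (21/9)^12 = 13841287201/531441.

Therefore m_{24} = σ^{24} · C_12 = (13841287201/531441) · 208012 = 2879153833254412/531441.


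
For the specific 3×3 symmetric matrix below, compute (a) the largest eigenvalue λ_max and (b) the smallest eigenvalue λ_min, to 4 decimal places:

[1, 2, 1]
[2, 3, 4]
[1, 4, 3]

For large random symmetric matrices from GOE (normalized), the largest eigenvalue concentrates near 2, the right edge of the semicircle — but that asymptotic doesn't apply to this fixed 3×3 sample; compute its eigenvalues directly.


Since M is real symmetric, all three eigenvalues are real; they are the roots of det(λI − M) = λ³ − (tr M) λ² + s λ − det M, where s is the sum of the principal 2×2 minors.
tr M = 1 + 3 + 3 = 7.
s = (1·3 − 2²) + (1·3 − 1²) + (3·3 − 4²) = -1 + 2 + (-7) = -6.
det M (expand along row 1) = 1·(-7) − 2·2 + 1·5 = -6.
Characteristic polynomial: λ³ − 7λ² − 6λ + 6 = 0.
Substitute λ = y + (tr M)/3 = y + 2.333333 to remove the quadratic term: y³ + p·y + q = 0 with p = s − (tr M)²/3 = -22.333333 and q = −2(tr M)³/27 + (tr M)·s/3 − det M = -33.407407.
Three real roots ⇒ use the trigonometric (Viète) form: r = 2√(−p/3) = 5.456902, φ = arccos(3q/(p·r)) = arccos(0.822364) = 0.605242 rad.
y_k = r·cos(φ/3 − 2πk/3) for k = 0, 1, 2 gives y = 5.346225, -1.726146, -3.620078.
λ_k = y_k + 2.333333 gives λ = 7.6796, 0.6072, -1.2867 (check: the sum is 7.0000 = tr M).

Hence λ_max = 7.6796 and λ_min = -1.2867.


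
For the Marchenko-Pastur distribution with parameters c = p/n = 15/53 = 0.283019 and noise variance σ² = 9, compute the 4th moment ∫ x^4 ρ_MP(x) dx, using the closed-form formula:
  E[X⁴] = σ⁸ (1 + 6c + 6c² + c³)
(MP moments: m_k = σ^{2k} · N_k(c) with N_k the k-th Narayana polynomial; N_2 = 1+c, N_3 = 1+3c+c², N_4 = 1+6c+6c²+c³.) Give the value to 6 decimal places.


E[X⁴] = σ⁸ (1 + 6c + 6c² + c³) (fourth MP moment). With σ² = 9 (so σ⁸ = 6561) and c = 15/53 = 0.283019: E[X⁴] = 6561 · (1 + 6·0.283019 + 6·(0.283019)² + (0.283019)³) = 6561 · 3.201381.

So E[X^4] = 21004.260779.


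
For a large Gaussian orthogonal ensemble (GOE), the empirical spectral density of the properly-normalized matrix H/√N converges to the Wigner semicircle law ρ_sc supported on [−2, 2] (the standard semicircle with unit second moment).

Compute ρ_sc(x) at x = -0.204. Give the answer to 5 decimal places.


ρ_sc(x) = (1/(2π)) √(4 − x²). With x = -0.204:
  4 − x² = 4 − (-0.204)² = 4 − 0.041616 = 3.958384.
  √(4 − x²) = 1.989569.
  1/(2π) = 0.159155.
  ρ_sc(-0.204) = 0.159155 · 1.989569 = 0.316650.

Rounded to 5 decimal places: ρ_sc(-0.204) ≈ 0.31665.


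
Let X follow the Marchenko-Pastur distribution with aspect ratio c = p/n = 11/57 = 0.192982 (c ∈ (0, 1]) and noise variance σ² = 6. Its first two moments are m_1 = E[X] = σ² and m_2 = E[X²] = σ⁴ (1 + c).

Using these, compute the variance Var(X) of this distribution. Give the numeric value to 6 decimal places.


m_1 = E[X] = σ² = 6, so m_1² = 36.
m_2 = E[X²] = σ⁴ (1 + c) = 36 · (1 + 0.192982) = 36 · 1.192982 = 42.947368.
(Note m_2 − m_1² simplifies to c · σ⁴ = 0.192982 · 36.)

Var(X) = m_2 − m_1² = 42.947368 − 36 = 6.947368.


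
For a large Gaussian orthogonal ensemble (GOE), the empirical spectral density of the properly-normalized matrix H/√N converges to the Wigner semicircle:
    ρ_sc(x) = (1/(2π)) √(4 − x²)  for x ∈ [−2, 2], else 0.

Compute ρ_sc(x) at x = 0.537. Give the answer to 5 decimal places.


ρ_sc(x) = (1/(2π)) √(4 − x²). With x = 0.537:
  4 − x² = 4 − (0.537)² = 4 − 0.288369 = 3.711631.
  √(4 − x²) = 1.926559.
  1/(2π) = 0.159155.
  ρ_sc(0.537) = 0.159155 · 1.926559 = 0.306621.

Rounded to 5 decimal places: ρ_sc(0.537) ≈ 0.30662.


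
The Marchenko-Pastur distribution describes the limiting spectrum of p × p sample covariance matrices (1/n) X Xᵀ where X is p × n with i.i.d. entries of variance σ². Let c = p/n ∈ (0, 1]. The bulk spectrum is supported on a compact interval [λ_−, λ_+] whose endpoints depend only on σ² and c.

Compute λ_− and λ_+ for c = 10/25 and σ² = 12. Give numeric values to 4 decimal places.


c = 10/25 = 0.400000; √c = 0.632456.
λ_− = σ² (1 − √c)² = 12 · (1 − 0.632456)² = 12 · (0.367544)² = 1.621067.
λ_+ = σ² (1 + √c)² = 12 · (1 + 0.632456)² = 12 · (1.632456)² = 31.978933.

Rounded to 4 decimal places: λ_− ≈ 1.6211, λ_+ ≈ 31.9789.


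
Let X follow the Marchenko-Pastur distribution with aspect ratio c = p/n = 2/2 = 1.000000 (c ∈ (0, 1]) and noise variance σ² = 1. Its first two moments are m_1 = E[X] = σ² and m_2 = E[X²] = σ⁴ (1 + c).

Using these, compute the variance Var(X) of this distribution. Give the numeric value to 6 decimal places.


m_1 = E[X] = σ² = 1, so m_1² = 1.
m_2 = E[X²] = σ⁴ (1 + c) = 1 · (1 + 1.000000) = 1 · 2.000000 = 2.000000.
(Note m_2 − m_1² simplifies to c · σ⁴ = 1.000000 · 1.)

Var(X) = m_2 − m_1² = 2.000000 − 1 = 1.000000.


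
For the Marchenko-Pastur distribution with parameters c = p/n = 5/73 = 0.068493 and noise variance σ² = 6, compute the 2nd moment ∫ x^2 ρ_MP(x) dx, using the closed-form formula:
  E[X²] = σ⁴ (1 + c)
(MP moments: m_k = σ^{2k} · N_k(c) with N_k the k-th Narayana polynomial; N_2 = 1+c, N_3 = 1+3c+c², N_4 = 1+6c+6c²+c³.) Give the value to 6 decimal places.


E[X²] = σ⁴ (1 + c) (second MP moment). With σ² = 6 (so σ⁴ = 36) and c = 5/73 = 0.068493: E[X²] = 36 · (1 + 0.068493) = 36 · 1.068493.

So E[X^2] = 38.465753.


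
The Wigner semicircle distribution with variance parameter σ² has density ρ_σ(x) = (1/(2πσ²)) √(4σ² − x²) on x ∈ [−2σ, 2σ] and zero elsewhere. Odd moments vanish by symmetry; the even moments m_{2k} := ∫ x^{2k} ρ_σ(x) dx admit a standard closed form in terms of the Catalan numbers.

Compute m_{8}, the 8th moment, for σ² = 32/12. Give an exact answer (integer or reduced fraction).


By the scaled semicircle moment identity, m_{2k} = σ^{2k} · C_k with k = 4.
C_4 = (1/(k+1)) · C(2k, k) = (1/5) · C(8, 4) = (1/5) · 70 = 14.
σ^{2k} = (σ²)^k = (32/12)^4 = 4096/81.

Therefore m_{8} = σ^{8} · C_4 = (4096/81) · 14 = 57344/81.


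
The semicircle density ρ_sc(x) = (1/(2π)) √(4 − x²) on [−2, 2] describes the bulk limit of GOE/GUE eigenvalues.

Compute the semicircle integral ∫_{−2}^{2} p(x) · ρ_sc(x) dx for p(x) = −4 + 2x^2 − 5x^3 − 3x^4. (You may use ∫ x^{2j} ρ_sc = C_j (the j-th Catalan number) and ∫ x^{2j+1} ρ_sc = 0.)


Write p(x) = Σ a_i x^i, split into monomials and integrate each against ρ_sc separately.
Using ∫ x^{2j} ρ_sc = C_j = (1/(j+1)) C(2j, j) (Catalan numbers) and ∫ x^{2j+1} ρ_sc = 0 (odd monomials vanish by symmetry):
  i = 0 (even): a_0 · C_{0} = -4 · 1 = -4
  i = 2 (even): a_2 · C_{1} = 2 · 1 = 2
  i = 3 (odd): ∫ x^3 ρ_sc = 0 (vanishes)
  i = 4 (even): a_4 · C_{2} = -3 · 2 = -6

Summing the contributions: ∫_{−2}^{2} p(x) ρ_sc(x) dx = (-4) + 2 + (-6) = -8.


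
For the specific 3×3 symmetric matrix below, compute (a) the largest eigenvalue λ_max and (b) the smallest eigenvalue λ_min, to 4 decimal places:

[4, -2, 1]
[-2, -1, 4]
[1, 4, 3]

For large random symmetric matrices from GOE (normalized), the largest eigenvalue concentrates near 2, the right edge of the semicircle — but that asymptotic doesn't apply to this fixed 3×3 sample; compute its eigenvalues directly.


Since M is real symmetric, all three eigenvalues are real; they are the roots of det(λI − M) = λ³ − (tr M) λ² + s λ − det M, where s is the sum of the principal 2×2 minors.
tr M = 4 + (-1) + 3 = 6.
s = (4·(-1) − (-2)²) + (4·3 − 1²) + ((-1)·3 − 4²) = -8 + 11 + (-19) = -16.
det M (expand along row 1) = 4·(-19) − (-2)·(-10) + 1·(-7) = -103.
Characteristic polynomial: λ³ − 6λ² − 16λ + 103 = 0.
Substitute λ = y + (tr M)/3 = y + 2.000000 to remove the quadratic term: y³ + p·y + q = 0 with p = s − (tr M)²/3 = -28.000000 and q = −2(tr M)³/27 + (tr M)·s/3 − det M = 55.000000.
Three real roots ⇒ use the trigonometric (Viète) form: r = 2√(−p/3) = 6.110101, φ = arccos(3q/(p·r)) = arccos(-0.964445) = 2.874132 rad.
y_k = r·cos(φ/3 − 2πk/3) for k = 0, 1, 2 gives y = 3.514049, 2.571786, -6.085834.
λ_k = y_k + 2.000000 gives λ = 5.5140, 4.5718, -4.0858 (check: the sum is 6.0000 = tr M).

Hence λ_max = 5.5140 and λ_min = -4.0858.


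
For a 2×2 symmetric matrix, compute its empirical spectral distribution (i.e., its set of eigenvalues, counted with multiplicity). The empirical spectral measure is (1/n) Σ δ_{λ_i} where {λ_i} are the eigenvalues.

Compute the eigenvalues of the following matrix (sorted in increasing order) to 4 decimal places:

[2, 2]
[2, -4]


Since M is real symmetric, both eigenvalues are real; they are the roots of det(λI − M) = λ² − (tr M) λ + det M.
tr M = 2 + (-4) = -2.
det M = 2·(-4) − 2² = -8 − 4 = -12.
Characteristic polynomial: λ² + 2λ − 12 = 0.
Discriminant Δ = (tr M)² − 4·det M = 4 − (-48) = 52; √Δ = 7.211103.
λ = (tr M ± √Δ)/2 = (-2 ± 7.211103)/2, giving (tr M − √Δ)/2 = -4.6056 and (tr M + √Δ)/2 = 2.6056.

Eigenvalues sorted in increasing order: [-4.6056, 2.6056].


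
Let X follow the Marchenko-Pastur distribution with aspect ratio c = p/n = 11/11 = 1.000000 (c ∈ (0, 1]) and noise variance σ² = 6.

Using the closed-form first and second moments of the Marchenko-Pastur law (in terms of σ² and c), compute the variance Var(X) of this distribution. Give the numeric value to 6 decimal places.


Recall the MP moments m_1 = E[X] = σ² and m_2 = E[X²] = σ⁴ (1 + c).
m_1 = E[X] = σ² = 6, so m_1² = 36.
m_2 = E[X²] = σ⁴ (1 + c) = 36 · (1 + 1.000000) = 36 · 2.000000 = 72.000000.
(Note m_2 − m_1² simplifies to c · σ⁴ = 1.000000 · 36.)

Var(X) = m_2 − m_1² = 72.000000 − 36 = 36.000000.


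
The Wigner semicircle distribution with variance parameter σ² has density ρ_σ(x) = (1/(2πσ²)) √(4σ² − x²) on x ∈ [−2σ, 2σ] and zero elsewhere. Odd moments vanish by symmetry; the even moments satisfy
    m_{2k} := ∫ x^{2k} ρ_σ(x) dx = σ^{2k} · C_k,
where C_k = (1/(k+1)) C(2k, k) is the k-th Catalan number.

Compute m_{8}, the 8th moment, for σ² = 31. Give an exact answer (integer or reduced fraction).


By the scaled semicircle moment identity, m_{2k} = σ^{2k} · C_k with k = 4.
C_4 = (1/(k+1)) · C(2k, k) = (1/5) · C(8, 4) = (1/5) · 70 = 14.
σ^{2k} = (σ²)^k = (31)^4 = 923521.

Therefore m_{8} = σ^{8} · C_4 = 923521 · 14 = 12929294.


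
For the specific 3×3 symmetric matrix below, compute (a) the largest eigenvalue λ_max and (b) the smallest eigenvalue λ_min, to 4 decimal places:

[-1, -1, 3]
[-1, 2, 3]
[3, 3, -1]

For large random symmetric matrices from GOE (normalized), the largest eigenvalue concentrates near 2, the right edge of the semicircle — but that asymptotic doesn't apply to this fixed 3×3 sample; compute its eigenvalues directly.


Since M is real symmetric, all three eigenvalues are real; they are the roots of det(λI − M) = λ³ − (tr M) λ² + s λ − det M, where s is the sum of the principal 2×2 minors.
tr M = -1 + 2 + (-1) = 0.
s = ((-1)·2 − (-1)²) + ((-1)·(-1) − 3²) + (2·(-1) − 3²) = -3 + (-8) + (-11) = -22.
det M (expand along row 1) = (-1)·(-11) − (-1)·(-8) + 3·(-9) = -24.
Characteristic polynomial: λ³ − 22λ + 24 = 0.
Substitute λ = y + (tr M)/3 = y + 0.000000 to remove the quadratic term: y³ + p·y + q = 0 with p = s − (tr M)²/3 = -22.000000 and q = −2(tr M)³/27 + (tr M)·s/3 − det M = 24.000000.
Three real roots ⇒ use the trigonometric (Viète) form: r = 2√(−p/3) = 5.416026, φ = arccos(3q/(p·r)) = arccos(-0.604267) = 2.219642 rad.
y_k = r·cos(φ/3 − 2πk/3) for k = 0, 1, 2 gives y = 4.000000, 1.162278, -5.162278.
λ_k = y_k + 0.000000 gives λ = 4.0000, 1.1623, -5.1623 (check: the sum is 0.0000 = tr M).

Hence λ_max = 4.0000 and λ_min = -5.1623.


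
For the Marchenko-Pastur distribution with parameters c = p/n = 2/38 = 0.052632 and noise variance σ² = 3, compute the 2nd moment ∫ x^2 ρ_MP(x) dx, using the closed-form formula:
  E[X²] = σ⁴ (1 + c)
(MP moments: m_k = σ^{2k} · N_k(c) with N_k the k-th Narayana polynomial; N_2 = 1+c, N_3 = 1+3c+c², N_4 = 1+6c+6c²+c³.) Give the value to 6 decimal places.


E[X²] = σ⁴ (1 + c) (second MP moment). With σ² = 3 (so σ⁴ = 9) and c = 2/38 = 0.052632: E[X²] = 9 · (1 + 0.052632) = 9 · 1.052632.

So E[X^2] = 9.473684.


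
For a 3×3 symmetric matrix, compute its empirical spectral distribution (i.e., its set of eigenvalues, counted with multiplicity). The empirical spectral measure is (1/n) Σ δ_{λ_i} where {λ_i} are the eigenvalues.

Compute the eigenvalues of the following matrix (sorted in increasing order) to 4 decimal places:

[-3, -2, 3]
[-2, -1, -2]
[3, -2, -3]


Since M is real symmetric, all three eigenvalues are real; they are the roots of det(λI − M) = λ³ − (tr M) λ² + s λ − det M, where s is the sum of the principal 2×2 minors.
tr M = -3 + (-1) + (-3) = -7.
s = ((-3)·(-1) − (-2)²) + ((-3)·(-3) − 3²) + ((-1)·(-3) − (-2)²) = -1 + 0 + (-1) = -2.
det M (expand along row 1) = (-3)·(-1) − (-2)·12 + 3·7 = 48.
Characteristic polynomial: λ³ + 7λ² − 2λ − 48 = 0.
Substitute λ = y + (tr M)/3 = y − 2.333333 to remove the quadratic term: y³ + p·y + q = 0 with p = s − (tr M)²/3 = -18.333333 and q = −2(tr M)³/27 + (tr M)·s/3 − det M = -17.925926.
Three real roots ⇒ use the trigonometric (Viète) form: r = 2√(−p/3) = 4.944132, φ = arccos(3q/(p·r)) = arccos(0.593296) = 0.935649 rad.
y_k = r·cos(φ/3 − 2πk/3) for k = 0, 1, 2 gives y = 4.705615, -1.038948, -3.666667.
λ_k = y_k − 2.333333 gives λ = 2.3723, -3.3723, -6.0000 (check: the sum is -7.0000 = tr M).

Eigenvalues sorted in increasing order: [-6.0000, -3.3723, 2.3723].


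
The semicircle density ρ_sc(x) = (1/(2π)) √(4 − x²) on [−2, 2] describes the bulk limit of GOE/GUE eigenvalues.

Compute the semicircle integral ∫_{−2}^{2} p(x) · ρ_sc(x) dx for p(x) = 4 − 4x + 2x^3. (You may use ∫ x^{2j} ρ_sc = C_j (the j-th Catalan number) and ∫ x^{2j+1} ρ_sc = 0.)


Write p(x) = Σ a_i x^i, split into monomials and integrate each against ρ_sc separately.
Using ∫ x^{2j} ρ_sc = C_j = (1/(j+1)) C(2j, j) (Catalan numbers) and ∫ x^{2j+1} ρ_sc = 0 (odd monomials vanish by symmetry):
  i = 0 (even): a_0 · C_{0} = 4 · 1 = 4
  i = 1 (odd): ∫ x^1 ρ_sc = 0 (vanishes)
  i = 3 (odd): ∫ x^3 ρ_sc = 0 (vanishes)

Summing the contributions: ∫_{−2}^{2} p(x) ρ_sc(x) dx = 4.


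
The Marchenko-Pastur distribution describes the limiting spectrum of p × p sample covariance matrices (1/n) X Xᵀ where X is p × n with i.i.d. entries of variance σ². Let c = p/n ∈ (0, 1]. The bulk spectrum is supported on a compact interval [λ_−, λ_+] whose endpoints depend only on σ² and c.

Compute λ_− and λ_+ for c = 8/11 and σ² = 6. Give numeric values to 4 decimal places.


c = 8/11 = 0.727273; √c = 0.852803.
λ_− = σ² (1 − √c)² = 6 · (1 − 0.852803)² = 6 · (0.147197)² = 0.130002.
λ_+ = σ² (1 + √c)² = 6 · (1 + 0.852803)² = 6 · (1.852803)² = 20.597271.

Rounded to 4 decimal places: λ_− ≈ 0.1300, λ_+ ≈ 20.5973.


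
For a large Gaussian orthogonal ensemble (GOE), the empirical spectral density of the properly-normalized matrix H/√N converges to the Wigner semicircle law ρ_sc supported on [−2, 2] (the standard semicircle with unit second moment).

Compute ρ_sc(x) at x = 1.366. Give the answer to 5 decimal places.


ρ_sc(x) = (1/(2π)) √(4 − x²). With x = 1.366:
  4 − x² = 4 − (1.366)² = 4 − 1.865956 = 2.134044.
  √(4 − x²) = 1.460837.
  1/(2π) = 0.159155.
  ρ_sc(1.366) = 0.159155 · 1.460837 = 0.232499.

Rounded to 5 decimal places: ρ_sc(1.366) ≈ 0.23250.


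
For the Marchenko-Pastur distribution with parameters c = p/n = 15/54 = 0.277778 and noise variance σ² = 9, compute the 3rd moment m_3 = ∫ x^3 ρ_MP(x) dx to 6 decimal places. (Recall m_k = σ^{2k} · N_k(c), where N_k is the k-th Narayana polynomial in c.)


E[X³] = σ⁶ (1 + 3c + c²) (third MP moment). With σ² = 9 (so σ⁶ = 729) and c = 15/54 = 0.277778: E[X³] = 729 · (1 + 3·0.277778 + (0.277778)²) = 729 · 1.910494.

So E[X^3] = 1392.750000.


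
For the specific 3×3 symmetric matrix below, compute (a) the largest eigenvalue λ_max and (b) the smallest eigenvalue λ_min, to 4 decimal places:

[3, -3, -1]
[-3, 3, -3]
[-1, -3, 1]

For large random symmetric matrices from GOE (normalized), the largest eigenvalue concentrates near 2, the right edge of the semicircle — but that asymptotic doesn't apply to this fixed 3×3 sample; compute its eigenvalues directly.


Since M is real symmetric, all three eigenvalues are real; they are the roots of det(λI − M) = λ³ − (tr M) λ² + s λ − det M, where s is the sum of the principal 2×2 minors.
tr M = 3 + 3 + 1 = 7.
s = (3·3 − (-3)²) + (3·1 − (-1)²) + (3·1 − (-3)²) = 0 + 2 + (-6) = -4.
det M (expand along row 1) = 3·(-6) − (-3)·(-6) + (-1)·12 = -48.
Characteristic polynomial: λ³ − 7λ² − 4λ + 48 = 0.
Substitute λ = y + (tr M)/3 = y + 2.333333 to remove the quadratic term: y³ + p·y + q = 0 with p = s − (tr M)²/3 = -20.333333 and q = −2(tr M)³/27 + (tr M)·s/3 − det M = 13.259259.
Three real roots ⇒ use the trigonometric (Viète) form: r = 2√(−p/3) = 5.206833, φ = arccos(3q/(p·r)) = arccos(-0.375715) = 1.955964 rad.
y_k = r·cos(φ/3 − 2πk/3) for k = 0, 1, 2 gives y = 4.138803, 0.666667, -4.805469.
λ_k = y_k + 2.333333 gives λ = 6.4721, 3.0000, -2.4721 (check: the sum is 7.0000 = tr M).

Hence λ_max = 6.4721 and λ_min = -2.4721.


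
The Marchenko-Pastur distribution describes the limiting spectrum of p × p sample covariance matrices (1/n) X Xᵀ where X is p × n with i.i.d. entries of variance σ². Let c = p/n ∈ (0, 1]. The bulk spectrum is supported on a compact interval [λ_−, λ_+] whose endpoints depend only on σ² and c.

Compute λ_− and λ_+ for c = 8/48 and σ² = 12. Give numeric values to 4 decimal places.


c = 8/48 = 0.166667; √c = 0.408248.
λ_− = σ² (1 − √c)² = 12 · (1 − 0.408248)² = 12 · (0.591752)² = 4.202041.
λ_+ = σ² (1 + √c)² = 12 · (1 + 0.408248)² = 12 · (1.408248)² = 23.797959.

Rounded to 4 decimal places: λ_− ≈ 4.2020, λ_+ ≈ 23.7980.


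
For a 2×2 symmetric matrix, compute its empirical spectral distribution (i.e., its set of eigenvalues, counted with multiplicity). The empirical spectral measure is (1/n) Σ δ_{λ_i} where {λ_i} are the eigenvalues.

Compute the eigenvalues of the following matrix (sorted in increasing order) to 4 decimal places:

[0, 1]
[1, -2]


Since M is real symmetric, both eigenvalues are real; they are the roots of det(λI − M) = λ² − (tr M) λ + det M.
tr M = 0 + (-2) = -2.
det M = 0·(-2) − 1² = 0 − 1 = -1.
Characteristic polynomial: λ² + 2λ − 1 = 0.
Discriminant Δ = (tr M)² − 4·det M = 4 − (-4) = 8; √Δ = 2.828427.
λ = (tr M ± √Δ)/2 = (-2 ± 2.828427)/2, giving (tr M − √Δ)/2 = -2.4142 and (tr M + √Δ)/2 = 0.4142.

Eigenvalues sorted in increasing order: [-2.4142, 0.4142].


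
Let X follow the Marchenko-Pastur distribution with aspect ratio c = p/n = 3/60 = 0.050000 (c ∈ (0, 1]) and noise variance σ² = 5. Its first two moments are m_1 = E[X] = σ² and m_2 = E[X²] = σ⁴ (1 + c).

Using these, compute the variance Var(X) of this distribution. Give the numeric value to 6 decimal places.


m_1 = E[X] = σ² = 5, so m_1² = 25.
m_2 = E[X²] = σ⁴ (1 + c) = 25 · (1 + 0.050000) = 25 · 1.050000 = 26.250000.
(Note m_2 − m_1² simplifies to c · σ⁴ = 0.050000 · 25.)

Var(X) = m_2 − m_1² = 26.250000 − 25 = 1.250000.


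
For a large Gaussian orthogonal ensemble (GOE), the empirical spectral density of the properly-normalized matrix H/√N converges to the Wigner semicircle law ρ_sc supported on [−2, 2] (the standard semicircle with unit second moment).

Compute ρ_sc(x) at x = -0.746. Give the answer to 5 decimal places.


ρ_sc(x) = (1/(2π)) √(4 − x²). With x = -0.746:
  4 − x² = 4 − (-0.746)² = 4 − 0.556516 = 3.443484.
  √(4 − x²) = 1.855663.
  1/(2π) = 0.159155.
  ρ_sc(-0.746) = 0.159155 · 1.855663 = 0.295338.

Rounded to 5 decimal places: ρ_sc(-0.746) ≈ 0.29534.


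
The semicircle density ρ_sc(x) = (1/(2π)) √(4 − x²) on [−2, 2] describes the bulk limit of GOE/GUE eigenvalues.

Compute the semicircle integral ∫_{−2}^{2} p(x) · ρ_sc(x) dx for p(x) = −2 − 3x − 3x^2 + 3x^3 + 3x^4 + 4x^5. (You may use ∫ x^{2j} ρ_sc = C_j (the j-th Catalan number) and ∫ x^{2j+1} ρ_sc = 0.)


Write p(x) = Σ a_i x^i, split into monomials and integrate each against ρ_sc separately.
Using ∫ x^{2j} ρ_sc = C_j = (1/(j+1)) C(2j, j) (Catalan numbers) and ∫ x^{2j+1} ρ_sc = 0 (odd monomials vanish by symmetry):
  i = 0 (even): a_0 · C_{0} = -2 · 1 = -2
  i = 1 (odd): ∫ x^1 ρ_sc = 0 (vanishes)
  i = 2 (even): a_2 · C_{1} = -3 · 1 = -3
  i = 3 (odd): ∫ x^3 ρ_sc = 0 (vanishes)
  i = 4 (even): a_4 · C_{2} = 3 · 2 = 6
  i = 5 (odd): ∫ x^5 ρ_sc = 0 (vanishes)

Summing the contributions: ∫_{−2}^{2} p(x) ρ_sc(x) dx = (-2) + (-3) + 6 = 1.


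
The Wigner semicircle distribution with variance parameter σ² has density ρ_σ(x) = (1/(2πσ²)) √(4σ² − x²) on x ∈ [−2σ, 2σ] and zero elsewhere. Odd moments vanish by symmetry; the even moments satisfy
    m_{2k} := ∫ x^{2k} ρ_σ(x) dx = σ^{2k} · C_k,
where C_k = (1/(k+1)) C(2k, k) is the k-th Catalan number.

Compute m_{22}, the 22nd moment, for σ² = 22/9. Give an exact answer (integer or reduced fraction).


By the scaled semicircle moment identity, m_{2k} = σ^{2k} · C_k with k = 11.
C_11 = (1/(k+1)) · C(2k, k) = (1/12) · C(22, 11) = (1/12) · 705432 = 58786.
σ^{2k} = (σ²)^k = (22/9)^11 = 584318301411328/31381059609.

Therefore m_{22} = σ^{22} · C_11 = (584318301411328/31381059609) · 58786 = 34349735666766327808/31381059609.


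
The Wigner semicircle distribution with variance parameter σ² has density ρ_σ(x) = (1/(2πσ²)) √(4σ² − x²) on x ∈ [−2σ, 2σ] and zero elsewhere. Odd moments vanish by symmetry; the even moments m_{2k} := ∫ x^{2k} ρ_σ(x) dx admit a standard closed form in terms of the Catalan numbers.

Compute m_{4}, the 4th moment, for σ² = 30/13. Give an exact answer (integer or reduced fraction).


By the scaled semicircle moment identity, m_{2k} = σ^{2k} · C_k with k = 2.
C_2 = (1/(k+1)) · C(2k, k) = (1/3) · C(4, 2) = (1/3) · 6 = 2.
σ^{2k} = (σ²)^k = (30/13)^2 = 900/169.

Therefore m_{4} = σ^{4} · C_2 = (900/169) · 2 = 1800/169.


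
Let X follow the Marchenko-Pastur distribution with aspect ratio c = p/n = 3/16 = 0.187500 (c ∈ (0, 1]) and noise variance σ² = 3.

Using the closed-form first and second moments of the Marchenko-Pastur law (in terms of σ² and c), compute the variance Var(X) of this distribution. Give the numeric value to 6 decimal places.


Recall the MP moments m_1 = E[X] = σ² and m_2 = E[X²] = σ⁴ (1 + c).
m_1 = E[X] = σ² = 3, so m_1² = 9.
m_2 = E[X²] = σ⁴ (1 + c) = 9 · (1 + 0.187500) = 9 · 1.187500 = 10.687500.
(Note m_2 − m_1² simplifies to c · σ⁴ = 0.187500 · 9.)

Var(X) = m_2 − m_1² = 10.687500 − 9 = 1.687500.


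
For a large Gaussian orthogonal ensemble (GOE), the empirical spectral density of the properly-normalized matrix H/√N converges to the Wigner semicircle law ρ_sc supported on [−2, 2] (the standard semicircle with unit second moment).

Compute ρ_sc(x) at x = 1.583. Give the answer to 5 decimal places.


ρ_sc(x) = (1/(2π)) √(4 − x²). With x = 1.583:
  4 − x² = 4 − (1.583)² = 4 − 2.505889 = 1.494111.
  √(4 − x²) = 1.222338.
  1/(2π) = 0.159155.
  ρ_sc(1.583) = 0.159155 · 1.222338 = 0.194541.

Rounded to 5 decimal places: ρ_sc(1.583) ≈ 0.19454.


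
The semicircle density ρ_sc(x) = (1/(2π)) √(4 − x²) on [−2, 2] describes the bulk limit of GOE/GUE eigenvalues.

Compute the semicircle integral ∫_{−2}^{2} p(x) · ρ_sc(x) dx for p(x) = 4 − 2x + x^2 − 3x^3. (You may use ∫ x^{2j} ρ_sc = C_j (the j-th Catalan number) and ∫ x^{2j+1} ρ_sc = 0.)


Write p(x) = Σ a_i x^i, split into monomials and integrate each against ρ_sc separately.
Using ∫ x^{2j} ρ_sc = C_j = (1/(j+1)) C(2j, j) (Catalan numbers) and ∫ x^{2j+1} ρ_sc = 0 (odd monomials vanish by symmetry):
  i = 0 (even): a_0 · C_{0} = 4 · 1 = 4
  i = 1 (odd): ∫ x^1 ρ_sc = 0 (vanishes)
  i = 2 (even): a_2 · C_{1} = 1 · 1 = 1
  i = 3 (odd): ∫ x^3 ρ_sc = 0 (vanishes)

Summing the contributions: ∫_{−2}^{2} p(x) ρ_sc(x) dx = 4 + 1 = 5.


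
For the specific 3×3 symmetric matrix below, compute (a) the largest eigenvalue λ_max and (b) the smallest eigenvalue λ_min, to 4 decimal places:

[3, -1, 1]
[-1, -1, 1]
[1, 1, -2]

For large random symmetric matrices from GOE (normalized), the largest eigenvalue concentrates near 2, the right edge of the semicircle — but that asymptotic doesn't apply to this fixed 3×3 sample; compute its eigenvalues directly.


Since M is real symmetric, all three eigenvalues are real; they are the roots of det(λI − M) = λ³ − (tr M) λ² + s λ − det M, where s is the sum of the principal 2×2 minors.
tr M = 3 + (-1) + (-2) = 0.
s = (3·(-1) − (-1)²) + (3·(-2) − 1²) + ((-1)·(-2) − 1²) = -4 + (-7) + 1 = -10.
det M (expand along row 1) = 3·1 − (-1)·1 + 1·0 = 4.
Characteristic polynomial: λ³ − 10λ − 4 = 0.
Substitute λ = y + (tr M)/3 = y + 0.000000 to remove the quadratic term: y³ + p·y + q = 0 with p = s − (tr M)²/3 = -10.000000 and q = −2(tr M)³/27 + (tr M)·s/3 − det M = -4.000000.
Three real roots ⇒ use the trigonometric (Viète) form: r = 2√(−p/3) = 3.651484, φ = arccos(3q/(p·r)) = arccos(0.328634) = 1.235940 rad.
y_k = r·cos(φ/3 − 2πk/3) for k = 0, 1, 2 gives y = 3.345963, -0.406728, -2.939235.
λ_k = y_k + 0.000000 gives λ = 3.3460, -0.4067, -2.9392 (check: the sum is 0.0000 = tr M).

Hence λ_max = 3.3460 and λ_min = -2.9392.


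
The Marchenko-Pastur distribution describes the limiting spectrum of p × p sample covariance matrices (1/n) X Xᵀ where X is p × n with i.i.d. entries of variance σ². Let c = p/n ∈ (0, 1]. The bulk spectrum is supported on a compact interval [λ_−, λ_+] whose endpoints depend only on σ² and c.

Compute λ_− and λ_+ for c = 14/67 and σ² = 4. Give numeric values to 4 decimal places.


c = 14/67 = 0.208955; √c = 0.457116.
λ_− = σ² (1 − √c)² = 4 · (1 − 0.457116)² = 4 · (0.542884)² = 1.178891.
λ_+ = σ² (1 + √c)² = 4 · (1 + 0.457116)² = 4 · (1.457116)² = 8.492751.

Rounded to 4 decimal places: λ_− ≈ 1.1789, λ_+ ≈ 8.4928.


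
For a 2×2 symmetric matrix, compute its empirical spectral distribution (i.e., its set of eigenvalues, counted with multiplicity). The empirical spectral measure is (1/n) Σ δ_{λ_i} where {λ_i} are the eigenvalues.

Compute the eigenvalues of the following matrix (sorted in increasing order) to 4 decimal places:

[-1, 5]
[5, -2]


Since M is real symmetric, both eigenvalues are real; they are the roots of det(λI − M) = λ² − (tr M) λ + det M.
tr M = -1 + (-2) = -3.
det M = (-1)·(-2) − 5² = 2 − 25 = -23.
Characteristic polynomial: λ² + 3λ − 23 = 0.
Discriminant Δ = (tr M)² − 4·det M = 9 − (-92) = 101; √Δ = 10.049876.
λ = (tr M ± √Δ)/2 = (-3 ± 10.049876)/2, giving (tr M − √Δ)/2 = -6.5249 and (tr M + √Δ)/2 = 3.5249.

Eigenvalues sorted in increasing order: [-6.5249, 3.5249].


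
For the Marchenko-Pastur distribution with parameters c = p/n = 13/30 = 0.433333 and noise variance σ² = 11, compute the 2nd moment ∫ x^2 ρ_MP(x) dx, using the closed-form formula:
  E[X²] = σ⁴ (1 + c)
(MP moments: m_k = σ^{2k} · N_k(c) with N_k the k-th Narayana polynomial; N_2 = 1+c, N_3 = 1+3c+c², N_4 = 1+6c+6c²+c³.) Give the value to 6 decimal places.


E[X²] = σ⁴ (1 + c) (second MP moment). With σ² = 11 (so σ⁴ = 121) and c = 13/30 = 0.433333: E[X²] = 121 · (1 + 0.433333) = 121 · 1.433333.

So E[X^2] = 173.433333.


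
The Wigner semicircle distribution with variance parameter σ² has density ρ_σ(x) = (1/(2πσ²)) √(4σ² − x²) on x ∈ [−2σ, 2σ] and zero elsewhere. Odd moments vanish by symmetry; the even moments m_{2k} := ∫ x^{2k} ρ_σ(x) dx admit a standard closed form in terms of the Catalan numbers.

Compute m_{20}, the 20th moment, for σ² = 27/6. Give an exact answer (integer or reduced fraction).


By the scaled semicircle moment identity, m_{2k} = σ^{2k} · C_k with k = 10.
C_10 = (1/(k+1)) · C(2k, k) = (1/11) · C(20, 10) = (1/11) · 184756 = 16796.
σ^{2k} = (σ²)^k = (27/6)^10 = 3486784401/1024.

Therefore m_{20} = σ^{20} · C_10 = (3486784401/1024) · 16796 = 14641007699799/256.


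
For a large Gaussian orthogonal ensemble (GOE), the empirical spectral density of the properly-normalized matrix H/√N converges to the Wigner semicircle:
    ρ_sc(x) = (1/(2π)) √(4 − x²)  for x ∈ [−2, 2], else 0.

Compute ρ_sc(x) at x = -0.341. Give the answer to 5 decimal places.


ρ_sc(x) = (1/(2π)) √(4 − x²). With x = -0.341:
  4 − x² = 4 − (-0.341)² = 4 − 0.116281 = 3.883719.
  √(4 − x²) = 1.970715.
  1/(2π) = 0.159155.
  ρ_sc(-0.341) = 0.159155 · 1.970715 = 0.313649.

Rounded to 5 decimal places: ρ_sc(-0.341) ≈ 0.31365.


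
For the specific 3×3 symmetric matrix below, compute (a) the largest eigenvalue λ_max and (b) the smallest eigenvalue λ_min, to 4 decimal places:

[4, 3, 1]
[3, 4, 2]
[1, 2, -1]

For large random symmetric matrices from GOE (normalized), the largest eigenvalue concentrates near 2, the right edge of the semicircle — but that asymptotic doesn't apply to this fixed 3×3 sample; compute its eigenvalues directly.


Since M is real symmetric, all three eigenvalues are real; they are the roots of det(λI − M) = λ³ − (tr M) λ² + s λ − det M, where s is the sum of the principal 2×2 minors.
tr M = 4 + 4 + (-1) = 7.
s = (4·4 − 3²) + (4·(-1) − 1²) + (4·(-1) − 2²) = 7 + (-5) + (-8) = -6.
det M (expand along row 1) = 4·(-8) − 3·(-5) + 1·2 = -15.
Characteristic polynomial: λ³ − 7λ² − 6λ + 15 = 0.
Substitute λ = y + (tr M)/3 = y + 2.333333 to remove the quadratic term: y³ + p·y + q = 0 with p = s − (tr M)²/3 = -22.333333 and q = −2(tr M)³/27 + (tr M)·s/3 − det M = -24.407407.
Three real roots ⇒ use the trigonometric (Viète) form: r = 2√(−p/3) = 5.456902, φ = arccos(3q/(p·r)) = arccos(0.600818) = 0.926272 rad.
y_k = r·cos(φ/3 − 2πk/3) for k = 0, 1, 2 gives y = 5.198856, -1.163371, -4.035485.
λ_k = y_k + 2.333333 gives λ = 7.5322, 1.1700, -1.7022 (check: the sum is 7.0000 = tr M).

Hence λ_max = 7.5322 and λ_min = -1.7022.


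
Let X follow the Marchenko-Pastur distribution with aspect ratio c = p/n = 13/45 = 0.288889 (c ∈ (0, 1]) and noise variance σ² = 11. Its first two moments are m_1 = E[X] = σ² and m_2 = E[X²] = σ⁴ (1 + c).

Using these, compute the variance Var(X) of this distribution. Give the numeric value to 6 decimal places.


m_1 = E[X] = σ² = 11, so m_1² = 121.
m_2 = E[X²] = σ⁴ (1 + c) = 121 · (1 + 0.288889) = 121 · 1.288889 = 155.955556.
(Note m_2 − m_1² simplifies to c · σ⁴ = 0.288889 · 121.)

Var(X) = m_2 − m_1² = 155.955556 − 121 = 34.955556.


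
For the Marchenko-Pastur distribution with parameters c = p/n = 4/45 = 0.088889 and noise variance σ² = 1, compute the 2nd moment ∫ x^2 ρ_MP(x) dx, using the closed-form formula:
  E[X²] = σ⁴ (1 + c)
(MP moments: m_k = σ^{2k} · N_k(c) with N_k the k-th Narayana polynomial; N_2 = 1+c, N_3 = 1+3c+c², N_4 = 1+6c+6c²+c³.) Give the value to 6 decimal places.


E[X²] = σ⁴ (1 + c) (second MP moment). With σ² = 1 (so σ⁴ = 1) and c = 4/45 = 0.088889: E[X²] = 1 · (1 + 0.088889) = 1 · 1.088889.

So E[X^2] = 1.088889.


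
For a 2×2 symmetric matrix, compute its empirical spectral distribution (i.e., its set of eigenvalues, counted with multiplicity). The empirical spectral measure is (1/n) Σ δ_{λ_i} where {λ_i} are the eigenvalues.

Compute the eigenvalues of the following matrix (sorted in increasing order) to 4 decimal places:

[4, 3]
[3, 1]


Since M is real symmetric, both eigenvalues are real; they are the roots of det(λI − M) = λ² − (tr M) λ + det M.
tr M = 4 + 1 = 5.
det M = 4·1 − 3² = 4 − 9 = -5.
Characteristic polynomial: λ² − 5λ − 5 = 0.
Discriminant Δ = (tr M)² − 4·det M = 25 − (-20) = 45; √Δ = 6.708204.
λ = (tr M ± √Δ)/2 = (5 ± 6.708204)/2, giving (tr M − √Δ)/2 = -0.8541 and (tr M + √Δ)/2 = 5.8541.

Eigenvalues sorted in increasing order: [-0.8541, 5.8541].


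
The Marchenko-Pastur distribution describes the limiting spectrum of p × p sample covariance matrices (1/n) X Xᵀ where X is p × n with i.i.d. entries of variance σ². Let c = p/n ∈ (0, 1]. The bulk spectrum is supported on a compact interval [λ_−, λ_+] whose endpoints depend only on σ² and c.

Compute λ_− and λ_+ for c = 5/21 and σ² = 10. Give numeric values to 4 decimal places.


c = 5/21 = 0.238095; √c = 0.487950.
λ_− = σ² (1 − √c)² = 10 · (1 − 0.487950)² = 10 · (0.512050)² = 2.621952.
λ_+ = σ² (1 + √c)² = 10 · (1 + 0.487950)² = 10 · (1.487950)² = 22.139953.

Rounded to 4 decimal places: λ_− ≈ 2.6220, λ_+ ≈ 22.1400.


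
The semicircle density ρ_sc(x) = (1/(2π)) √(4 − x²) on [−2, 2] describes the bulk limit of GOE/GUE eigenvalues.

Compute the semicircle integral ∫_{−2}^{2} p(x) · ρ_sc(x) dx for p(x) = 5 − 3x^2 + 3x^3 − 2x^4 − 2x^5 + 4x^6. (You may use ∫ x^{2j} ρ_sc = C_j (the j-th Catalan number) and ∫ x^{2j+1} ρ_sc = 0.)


Write p(x) = Σ a_i x^i, split into monomials and integrate each against ρ_sc separately.
Using ∫ x^{2j} ρ_sc = C_j = (1/(j+1)) C(2j, j) (Catalan numbers) and ∫ x^{2j+1} ρ_sc = 0 (odd monomials vanish by symmetry):
  i = 0 (even): a_0 · C_{0} = 5 · 1 = 5
  i = 2 (even): a_2 · C_{1} = -3 · 1 = -3
  i = 3 (odd): ∫ x^3 ρ_sc = 0 (vanishes)
  i = 4 (even): a_4 · C_{2} = -2 · 2 = -4
  i = 5 (odd): ∫ x^5 ρ_sc = 0 (vanishes)
  i = 6 (even): a_6 · C_{3} = 4 · 5 = 20

Summing the contributions: ∫_{−2}^{2} p(x) ρ_sc(x) dx = 5 + (-3) + (-4) + 20 = 18.


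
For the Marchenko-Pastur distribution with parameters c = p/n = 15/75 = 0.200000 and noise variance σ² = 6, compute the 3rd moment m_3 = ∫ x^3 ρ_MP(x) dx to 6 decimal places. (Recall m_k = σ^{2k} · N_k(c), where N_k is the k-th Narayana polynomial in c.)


E[X³] = σ⁶ (1 + 3c + c²) (third MP moment). With σ² = 6 (so σ⁶ = 216) and c = 15/75 = 0.200000: E[X³] = 216 · (1 + 3·0.200000 + (0.200000)²) = 216 · 1.640000.

So E[X^3] = 354.240000.


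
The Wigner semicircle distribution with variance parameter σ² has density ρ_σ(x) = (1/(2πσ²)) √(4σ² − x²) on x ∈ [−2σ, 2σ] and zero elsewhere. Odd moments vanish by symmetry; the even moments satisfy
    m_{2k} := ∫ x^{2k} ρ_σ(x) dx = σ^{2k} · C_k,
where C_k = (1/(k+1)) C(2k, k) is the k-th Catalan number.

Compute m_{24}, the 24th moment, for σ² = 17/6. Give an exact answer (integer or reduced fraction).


By the scaled semicircle moment identity, m_{2k} = σ^{2k} · C_k with k = 12.
C_12 = (1/(k+1)) · C(2k, k) = (1/13) · C(24, 12) = (1/13) · 2704156 = 208012.
σ^{2k} = (σ²)^k = (17/6)^12 = 582622237229761/2176782336.

Therefore m_{24} = σ^{24} · C_12 = (582622237229761/2176782336) · 208012 = 30298104202659261283/544195584.


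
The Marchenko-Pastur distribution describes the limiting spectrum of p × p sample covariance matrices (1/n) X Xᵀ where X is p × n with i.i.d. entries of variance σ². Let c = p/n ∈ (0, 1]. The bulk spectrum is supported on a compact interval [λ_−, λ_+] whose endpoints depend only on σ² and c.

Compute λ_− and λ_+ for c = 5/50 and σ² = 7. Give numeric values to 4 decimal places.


c = 5/50 = 0.100000; √c = 0.316228.
λ_− = σ² (1 − √c)² = 7 · (1 − 0.316228)² = 7 · (0.683772)² = 3.272811.
λ_+ = σ² (1 + √c)² = 7 · (1 + 0.316228)² = 7 · (1.316228)² = 12.127189.

Rounded to 4 decimal places: λ_− ≈ 3.2728, λ_+ ≈ 12.1272.


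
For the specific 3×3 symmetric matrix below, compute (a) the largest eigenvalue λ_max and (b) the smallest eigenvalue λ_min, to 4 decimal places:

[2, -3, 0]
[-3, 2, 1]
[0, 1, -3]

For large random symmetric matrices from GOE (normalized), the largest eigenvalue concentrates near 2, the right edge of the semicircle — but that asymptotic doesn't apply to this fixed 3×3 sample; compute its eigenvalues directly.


Since M is real symmetric, all three eigenvalues are real; they are the roots of det(λI − M) = λ³ − (tr M) λ² + s λ − det M, where s is the sum of the principal 2×2 minors.
tr M = 2 + 2 + (-3) = 1.
s = (2·2 − (-3)²) + (2·(-3) − 0²) + (2·(-3) − 1²) = -5 + (-6) + (-7) = -18.
det M (expand along row 1) = 2·(-7) − (-3)·9 + 0·(-3) = 13.
Characteristic polynomial: λ³ − λ² − 18λ − 13 = 0.
Substitute λ = y + (tr M)/3 = y + 0.333333 to remove the quadratic term: y³ + p·y + q = 0 with p = s − (tr M)²/3 = -18.333333 and q = −2(tr M)³/27 + (tr M)·s/3 − det M = -19.074074.
Three real roots ⇒ use the trigonometric (Viète) form: r = 2√(−p/3) = 4.944132, φ = arccos(3q/(p·r)) = arccos(0.631296) = 0.887573 rad.
y_k = r·cos(φ/3 − 2πk/3) for k = 0, 1, 2 gives y = 4.729322, -1.116274, -3.613048.
λ_k = y_k + 0.333333 gives λ = 5.0627, -0.7829, -3.2797 (check: the sum is 1.0000 = tr M).

Hence λ_max = 5.0627 and λ_min = -3.2797.


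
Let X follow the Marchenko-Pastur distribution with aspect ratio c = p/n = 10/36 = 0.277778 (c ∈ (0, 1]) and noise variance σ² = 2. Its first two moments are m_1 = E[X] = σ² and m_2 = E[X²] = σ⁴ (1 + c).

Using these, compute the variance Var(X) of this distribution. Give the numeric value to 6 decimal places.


m_1 = E[X] = σ² = 2, so m_1² = 4.
m_2 = E[X²] = σ⁴ (1 + c) = 4 · (1 + 0.277778) = 4 · 1.277778 = 5.111111.
(Note m_2 − m_1² simplifies to c · σ⁴ = 0.277778 · 4.)

Var(X) = m_2 − m_1² = 5.111111 − 4 = 1.111111.


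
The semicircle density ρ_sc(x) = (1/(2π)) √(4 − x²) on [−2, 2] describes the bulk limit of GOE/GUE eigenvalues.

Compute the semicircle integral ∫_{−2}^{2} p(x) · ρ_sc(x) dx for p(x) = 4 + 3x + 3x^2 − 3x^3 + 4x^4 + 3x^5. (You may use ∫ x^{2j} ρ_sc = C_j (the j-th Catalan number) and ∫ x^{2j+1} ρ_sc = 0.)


Write p(x) = Σ a_i x^i, split into monomials and integrate each against ρ_sc separately.
Using ∫ x^{2j} ρ_sc = C_j = (1/(j+1)) C(2j, j) (Catalan numbers) and ∫ x^{2j+1} ρ_sc = 0 (odd monomials vanish by symmetry):
  i = 0 (even): a_0 · C_{0} = 4 · 1 = 4
  i = 1 (odd): ∫ x^1 ρ_sc = 0 (vanishes)
  i = 2 (even): a_2 · C_{1} = 3 · 1 = 3
  i = 3 (odd): ∫ x^3 ρ_sc = 0 (vanishes)
  i = 4 (even): a_4 · C_{2} = 4 · 2 = 8
  i = 5 (odd): ∫ x^5 ρ_sc = 0 (vanishes)

Summing the contributions: ∫_{−2}^{2} p(x) ρ_sc(x) dx = 4 + 3 + 8 = 15.


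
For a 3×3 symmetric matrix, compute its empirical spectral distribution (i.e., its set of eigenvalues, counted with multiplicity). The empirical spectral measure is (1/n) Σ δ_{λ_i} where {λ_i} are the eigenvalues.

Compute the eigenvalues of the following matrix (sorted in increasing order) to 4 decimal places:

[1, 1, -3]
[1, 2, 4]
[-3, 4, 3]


Since M is real symmetric, all three eigenvalues are real; they are the roots of det(λI − M) = λ³ − (tr M) λ² + s λ − det M, where s is the sum of the principal 2×2 minors.
tr M = 1 + 2 + 3 = 6.
s = (1·2 − 1²) + (1·3 − (-3)²) + (2·3 − 4²) = 1 + (-6) + (-10) = -15.
det M (expand along row 1) = 1·(-10) − 1·15 + (-3)·10 = -55.
Characteristic polynomial: λ³ − 6λ² − 15λ + 55 = 0.
Substitute λ = y + (tr M)/3 = y + 2.000000 to remove the quadratic term: y³ + p·y + q = 0 with p = s − (tr M)²/3 = -27.000000 and q = −2(tr M)³/27 + (tr M)·s/3 − det M = 9.000000.
Three real roots ⇒ use the trigonometric (Viète) form: r = 2√(−p/3) = 6.000000, φ = arccos(3q/(p·r)) = arccos(-0.166667) = 1.738244 rad.
y_k = r·cos(φ/3 − 2πk/3) for k = 0, 1, 2 gives y = 5.020699, 0.334722, -5.355422.
λ_k = y_k + 2.000000 gives λ = 7.0207, 2.3347, -3.3554 (check: the sum is 6.0000 = tr M).

Eigenvalues sorted in increasing order: [-3.3554, 2.3347, 7.0207].
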